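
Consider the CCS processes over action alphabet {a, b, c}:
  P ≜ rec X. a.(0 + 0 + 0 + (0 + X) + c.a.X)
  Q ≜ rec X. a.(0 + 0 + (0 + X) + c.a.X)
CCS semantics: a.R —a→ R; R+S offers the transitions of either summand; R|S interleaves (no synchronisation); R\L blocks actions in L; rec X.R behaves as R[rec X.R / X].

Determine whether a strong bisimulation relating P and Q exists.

P ~ Q

P's transition system — 3 states:
  u0 = rec X. a.(0 + 0 + 0 + (0 + X) + c.a.X) | =a=> u1
  u1 = 0 + 0 + 0 + (0 + (rec X. a.(0 + 0 + 0 + (0 + X) + c.a.X))) + c.a.(rec X. a.(0 + 0 + 0 + (0 + X) + c.a.X)) | =a=> u1, =c=> u2
  u2 = a.(rec X. a.(0 + 0 + 0 + (0 + X) + c.a.X)) | =a=> u0
Q's transition system — 3 states:
  v0 = rec X. a.(0 + 0 + (0 + X) + c.a.X) | =a=> v1
  v1 = 0 + 0 + (0 + (rec X. a.(0 + 0 + (0 + X) + c.a.X))) + c.a.(rec X. a.(0 + 0 + (0 + X) + c.a.X)) | =a=> v1, =c=> v2
  v2 = a.(rec X. a.(0 + 0 + (0 + X) + c.a.X)) | =a=> v0
Partition-refinement fixed point:
  B0 = {u0, v0}
  B1 = {u1, v1}
  B2 = {u2, v2}
u0 ∈ B0, v0 ∈ B0 → same block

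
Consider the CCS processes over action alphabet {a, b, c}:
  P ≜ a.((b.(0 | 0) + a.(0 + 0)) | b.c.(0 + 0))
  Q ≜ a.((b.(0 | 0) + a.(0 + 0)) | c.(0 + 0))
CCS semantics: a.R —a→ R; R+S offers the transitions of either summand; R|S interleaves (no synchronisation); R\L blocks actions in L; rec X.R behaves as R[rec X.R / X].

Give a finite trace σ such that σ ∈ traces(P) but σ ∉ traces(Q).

aab

P's transition system — 10 states:
  m0 = a.((b.(0 | 0) + a.(0 + 0)) | b.c.(0 + 0)) ⊢ —a→ m1
  m1 = (b.(0 | 0) + a.(0 + 0)) | b.c.(0 + 0) ⊢ —a→ m2, —b→ m3, —b→ m4
  m2 = (0 + 0) | b.c.(0 + 0) ⊢ —b→ m5
  m3 = (b.(0 | 0) + a.(0 + 0)) | c.(0 + 0) ⊢ —a→ m5, —b→ m6, —c→ m7
  m4 = 0 | 0 | b.c.(0 + 0) ⊢ —b→ m6
  m5 = (0 + 0) | c.(0 + 0) ⊢ —c→ m8
  m6 = 0 | 0 | c.(0 + 0) ⊢ —c→ m9
  m7 = (b.(0 | 0) + a.(0 + 0)) | (0 + 0) ⊢ —a→ m8, —b→ m9
  m8 = (0 + 0) | (0 + 0) ⊢ (no moves)
  m9 = 0 | 0 | (0 + 0) ⊢ (no moves)
Q's transition system — 7 states:
  n0 = a.((b.(0 | 0) + a.(0 + 0)) | c.(0 + 0)) ⊢ —a→ n1
  n1 = (b.(0 | 0) + a.(0 + 0)) | c.(0 + 0) ⊢ —a→ n2, —b→ n3, —c→ n4
  n2 = (0 + 0) | c.(0 + 0) ⊢ —c→ n5
  n3 = 0 | 0 | c.(0 + 0) ⊢ —c→ n6
  n4 = (b.(0 | 0) + a.(0 + 0)) | (0 + 0) ⊢ —a→ n5, —b→ n6
  n5 = (0 + 0) | (0 + 0) ⊢ (no moves)
  n6 = 0 | 0 | (0 + 0) ⊢ (no moves)
Trace ⟨aab⟩ through P, begin at {m0}:
  step 1 (a): {m1}
  step 2 (a): {m2}
  step 3 (b): {m5}
  P completes σ.
Trace ⟨aab⟩ through Q, begin at {n0}:
  step 1 (a): {n1}
  step 2 (a): {n2}
  step 3 (b): ∅  — Q cannot continue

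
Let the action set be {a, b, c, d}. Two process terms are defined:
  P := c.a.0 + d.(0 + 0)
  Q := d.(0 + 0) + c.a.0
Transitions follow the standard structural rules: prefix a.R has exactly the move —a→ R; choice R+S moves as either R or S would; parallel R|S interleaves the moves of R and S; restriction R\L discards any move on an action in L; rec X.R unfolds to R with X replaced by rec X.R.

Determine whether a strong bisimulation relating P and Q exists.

bisimilar

P's transition system — 4 states:
  u0 = c.a.0 + d.(0 + 0) → ··c··> u1, ··d··> u2
  u1 = a.0 → ··a··> u3
  u2 = 0 + 0 → ·
  u3 = 0 → ·
Q's transition system — 4 states:
  v0 = d.(0 + 0) + c.a.0 → ··c··> v1, ··d··> v2
  v1 = a.0 → ··a··> v3
  v2 = 0 + 0 → ·
  v3 = 0 → ·
Coarsest stable partition (strong bisimilarity classes):
  B0 = {u0, v0}
  B1 = {u2, u3, v2, v3}
  B2 = {u1, v1}
u0 ∈ B0, v0 ∈ B0 → same block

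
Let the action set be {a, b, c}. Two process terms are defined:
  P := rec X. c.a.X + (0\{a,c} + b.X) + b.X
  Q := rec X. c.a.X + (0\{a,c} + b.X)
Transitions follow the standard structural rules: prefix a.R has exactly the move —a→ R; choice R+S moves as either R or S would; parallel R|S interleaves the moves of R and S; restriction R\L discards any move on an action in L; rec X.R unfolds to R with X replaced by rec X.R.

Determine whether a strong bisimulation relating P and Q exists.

P's transition system — 2 states:
  u0 = rec X. c.a.X + (0\{a,c} + b.X) + b.X :: --b--▸ u0, --c--▸ u1
  u1 = a.(rec X. c.a.X + (0\{a,c} + b.X) + b.X) :: --a--▸ u0
Q's transition system — 2 states:
  v0 = rec X. c.a.X + (0\{a,c} + b.X) :: --b--▸ v0, --c--▸ v1
  v1 = a.(rec X. c.a.X + (0\{a,c} + b.X)) :: --a--▸ v0
Partition-refinement fixed point:
  B0 = {u0, v0}
  B1 = {u1, v1}
u0 ∈ B0, v0 ∈ B0 → same block

bisimilar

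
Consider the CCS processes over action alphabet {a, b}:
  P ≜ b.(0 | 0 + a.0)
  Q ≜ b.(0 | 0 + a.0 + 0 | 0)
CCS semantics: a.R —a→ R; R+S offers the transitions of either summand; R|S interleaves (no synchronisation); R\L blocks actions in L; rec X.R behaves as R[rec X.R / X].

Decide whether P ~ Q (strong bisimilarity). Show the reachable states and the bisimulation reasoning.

LTS(P): 3 reachable states
  u0 = b.(0 | 0 + a.0) | -b-> u1
  u1 = 0 | 0 + a.0 | -a-> u2
  u2 = 0 | stopped
LTS(Q): 3 reachable states
  v0 = b.(0 | 0 + a.0 + 0 | 0) | -b-> v1
  v1 = 0 | 0 + a.0 + 0 | 0 | -a-> v2
  v2 = 0 | stopped
Coarsest stable partition (strong bisimilarity classes):
  B0 = {u0, v0}
  B1 = {u1, v1}
  B2 = {u2, v2}
u0 ∈ B0, v0 ∈ B0 → same block

bisimilar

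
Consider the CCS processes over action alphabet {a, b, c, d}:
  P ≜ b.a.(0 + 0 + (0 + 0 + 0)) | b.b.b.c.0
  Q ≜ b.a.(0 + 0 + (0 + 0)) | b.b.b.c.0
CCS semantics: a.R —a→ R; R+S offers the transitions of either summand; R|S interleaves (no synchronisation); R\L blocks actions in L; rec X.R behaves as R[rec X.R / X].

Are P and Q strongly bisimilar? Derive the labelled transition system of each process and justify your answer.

P ~ Q

Reachable graph of P (15 states):
  u0 = b.a.(0 + 0 + (0 + 0 + 0)) | b.b.b.c.0 ⊢ ··b··> u1, ··b··> u2
  u1 = a.(0 + 0 + (0 + 0 + 0)) | b.b.b.c.0 ⊢ ··a··> u3, ··b··> u4
  u2 = b.a.(0 + 0 + (0 + 0 + 0)) | b.b.c.0 ⊢ ··b··> u4, ··b··> u5
  u3 = (0 + 0 + (0 + 0 + 0)) | b.b.b.c.0 ⊢ ··b··> u6
  u4 = a.(0 + 0 + (0 + 0 + 0)) | b.b.c.0 ⊢ ··a··> u6, ··b··> u7
  u5 = b.a.(0 + 0 + (0 + 0 + 0)) | b.c.0 ⊢ ··b··> u7, ··b··> u8
  u6 = (0 + 0 + (0 + 0 + 0)) | b.b.c.0 ⊢ ··b··> u9
  u7 = a.(0 + 0 + (0 + 0 + 0)) | b.c.0 ⊢ ··a··> u9, ··b··> u10
  u8 = b.a.(0 + 0 + (0 + 0 + 0)) | c.0 ⊢ ··b··> u10, ··c··> u11
  u9 = (0 + 0 + (0 + 0 + 0)) | b.c.0 ⊢ ··b··> u12
  u10 = a.(0 + 0 + (0 + 0 + 0)) | c.0 ⊢ ··a··> u12, ··c··> u13
  u11 = b.a.(0 + 0 + (0 + 0 + 0)) | 0 ⊢ ··b··> u13
  u12 = (0 + 0 + (0 + 0 + 0)) | c.0 ⊢ ··c··> u14
  u13 = a.(0 + 0 + (0 + 0 + 0)) | 0 ⊢ ··a··> u14
  u14 = (0 + 0 + (0 + 0 + 0)) | 0 ⊢ stopped
Reachable graph of Q (15 states):
  v0 = b.a.(0 + 0 + (0 + 0)) | b.b.b.c.0 ⊢ ··b··> v1, ··b··> v2
  v1 = a.(0 + 0 + (0 + 0)) | b.b.b.c.0 ⊢ ··a··> v3, ··b··> v4
  v2 = b.a.(0 + 0 + (0 + 0)) | b.b.c.0 ⊢ ··b··> v4, ··b··> v5
  v3 = (0 + 0 + (0 + 0)) | b.b.b.c.0 ⊢ ··b··> v6
  v4 = a.(0 + 0 + (0 + 0)) | b.b.c.0 ⊢ ··a··> v6, ··b··> v7
  v5 = b.a.(0 + 0 + (0 + 0)) | b.c.0 ⊢ ··b··> v7, ··b··> v8
  v6 = (0 + 0 + (0 + 0)) | b.b.c.0 ⊢ ··b··> v9
  v7 = a.(0 + 0 + (0 + 0)) | b.c.0 ⊢ ··a··> v9, ··b··> v10
  v8 = b.a.(0 + 0 + (0 + 0)) | c.0 ⊢ ··b··> v10, ··c··> v11
  v9 = (0 + 0 + (0 + 0)) | b.c.0 ⊢ ··b··> v12
  v10 = a.(0 + 0 + (0 + 0)) | c.0 ⊢ ··a··> v12, ··c··> v13
  v11 = b.a.(0 + 0 + (0 + 0)) | 0 ⊢ ··b··> v13
  v12 = (0 + 0 + (0 + 0)) | c.0 ⊢ ··c··> v14
  v13 = a.(0 + 0 + (0 + 0)) | 0 ⊢ ··a··> v14
  v14 = (0 + 0 + (0 + 0)) | 0 ⊢ stopped
Partition-refinement fixed point:
  B0 = {u0, v0}
  B1 = {u1, v1}
  B2 = {u3, v3}
  B3 = {u6, v6}
  B4 = {u9, v9}
  B5 = {u12, v12}
  B6 = {u14, v14}
  B7 = {u4, v4}
  B8 = {u7, v7}
  B9 = {u10, v10}
  B10 = {u13, v13}
  B11 = {u2, v2}
  B12 = {u5, v5}
  B13 = {u8, v8}
  B14 = {u11, v11}
u0 ∈ B0, v0 ∈ B0 → same block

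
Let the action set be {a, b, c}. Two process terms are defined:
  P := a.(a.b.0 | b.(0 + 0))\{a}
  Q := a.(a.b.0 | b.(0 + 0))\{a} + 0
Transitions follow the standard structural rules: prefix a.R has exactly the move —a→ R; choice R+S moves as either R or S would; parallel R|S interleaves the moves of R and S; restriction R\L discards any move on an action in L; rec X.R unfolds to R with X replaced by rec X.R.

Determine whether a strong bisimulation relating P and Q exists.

YES

P's transition system — 3 states:
  m0 = a.(a.b.0 | b.(0 + 0))\{a} | =a=> m1
  m1 = (a.b.0 | b.(0 + 0))\{a} | =b=> m2
  m2 = (a.b.0 | (0 + 0))\{a} | (no moves)
Q's transition system — 3 states:
  n0 = a.(a.b.0 | b.(0 + 0))\{a} + 0 | =a=> n1
  n1 = (a.b.0 | b.(0 + 0))\{a} | =b=> n2
  n2 = (a.b.0 | (0 + 0))\{a} | (no moves)
Bisimilarity quotient blocks:
  B0 = {m0, n0}
  B1 = {m1, n1}
  B2 = {m2, n2}
m0 ∈ B0, n0 ∈ B0 → same block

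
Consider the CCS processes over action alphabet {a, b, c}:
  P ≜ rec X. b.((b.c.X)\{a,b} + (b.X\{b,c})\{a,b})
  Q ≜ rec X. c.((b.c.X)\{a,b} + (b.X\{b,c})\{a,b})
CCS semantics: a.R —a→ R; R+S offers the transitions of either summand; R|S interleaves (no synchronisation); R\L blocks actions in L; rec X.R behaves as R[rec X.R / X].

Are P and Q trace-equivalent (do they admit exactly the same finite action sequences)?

trace-distinct — witness ⟨b⟩

Reachable graph of P (2 states):
  p0 = rec X. b.((b.c.X)\{a,b} + (b.X\{b,c})\{a,b}) → --b--▸ p1
  p1 = (b.c.(rec X. b.((b.c.X)\{a,b} + (b.X\{b,c})\{a,b})))\{a,b} + (b.(rec X. b.((b.c.X)\{a,b} + (b.X\{b,c})\{a,b}))\{b,c})\{a,b} → (no moves)
Reachable graph of Q (2 states):
  q0 = rec X. c.((b.c.X)\{a,b} + (b.X\{b,c})\{a,b}) → --c--▸ q1
  q1 = (b.c.(rec X. c.((b.c.X)\{a,b} + (b.X\{b,c})\{a,b})))\{a,b} + (b.(rec X. c.((b.c.X)\{a,b} + (b.X\{b,c})\{a,b}))\{b,c})\{a,b} → (no moves)
Executing b from P (initial set {p0}):
  after b @ step 1: {p1}
  P completes σ.
Executing b from Q (initial set {q0}):
  after b @ step 1: no successor for Q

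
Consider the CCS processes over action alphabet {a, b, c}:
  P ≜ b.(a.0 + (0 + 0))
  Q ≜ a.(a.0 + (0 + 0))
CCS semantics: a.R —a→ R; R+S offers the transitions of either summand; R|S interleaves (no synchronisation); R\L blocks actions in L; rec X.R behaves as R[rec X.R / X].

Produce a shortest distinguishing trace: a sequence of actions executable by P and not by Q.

Reachable graph of P (3 states):
  m0 = b.(a.0 + (0 + 0)) | —b→ m1
  m1 = a.0 + (0 + 0) | —a→ m2
  m2 = 0 | ·
Reachable graph of Q (3 states):
  n0 = a.(a.0 + (0 + 0)) | —a→ n1
  n1 = a.0 + (0 + 0) | —a→ n2
  n2 = 0 | ·
Executing b from P (initial set {m0}):
  step 1 (b): {m1}
  — P admits the full trace.
Executing b from Q (initial set {n0}):
  step 1 (b): ∅  — Q cannot continue

b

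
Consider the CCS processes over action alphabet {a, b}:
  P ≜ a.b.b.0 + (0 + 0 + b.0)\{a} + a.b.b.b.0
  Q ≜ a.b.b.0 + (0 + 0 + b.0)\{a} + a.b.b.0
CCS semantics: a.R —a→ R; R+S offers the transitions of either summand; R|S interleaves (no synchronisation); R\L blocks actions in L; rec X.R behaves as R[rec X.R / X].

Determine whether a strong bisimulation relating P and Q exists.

LTS(P): 6 reachable states
  p0 = a.b.b.0 + (0 + 0 + b.0)\{a} + a.b.b.b.0 has moves ··a··> p1, ··a··> p2, ··b··> p3
  p1 = b.b.0 has moves ··b··> p4
  p2 = b.b.b.0 has moves ··b··> p1
  p3 = 0\{a} has moves deadlocked
  p4 = b.0 has moves ··b··> p5
  p5 = 0 has moves deadlocked
LTS(Q): 5 reachable states
  q0 = a.b.b.0 + (0 + 0 + b.0)\{a} + a.b.b.0 has moves ··a··> q1, ··b··> q2
  q1 = b.b.0 has moves ··b··> q3
  q2 = 0\{a} has moves deadlocked
  q3 = b.0 has moves ··b··> q4
  q4 = 0 has moves deadlocked
Partition-refinement fixed point:
  B0 = {p0}
  B1 = {p3, p5, q2, q4}
  B2 = {p1, q1}
  B3 = {p4, q3}
  B4 = {p2}
  B5 = {q0}
p0 ∈ B0, q0 ∈ B5 → different blocks

NO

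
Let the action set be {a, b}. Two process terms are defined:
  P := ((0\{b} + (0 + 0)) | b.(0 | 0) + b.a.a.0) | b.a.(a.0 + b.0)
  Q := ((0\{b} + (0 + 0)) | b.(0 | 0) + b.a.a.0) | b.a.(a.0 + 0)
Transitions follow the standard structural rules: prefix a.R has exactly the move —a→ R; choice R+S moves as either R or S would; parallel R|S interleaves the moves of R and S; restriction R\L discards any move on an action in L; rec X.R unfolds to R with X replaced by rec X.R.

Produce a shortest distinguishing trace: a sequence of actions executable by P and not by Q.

P's transition system — 20 states:
  m0 = ((0\{b} + (0 + 0)) | b.(0 | 0) + b.a.a.0) | b.a.(a.0 + b.0) → =b=> m1, =b=> m2, =b=> m3
  m1 = ((0\{b} + (0 + 0)) | b.(0 | 0) + b.a.a.0) | a.(a.0 + b.0) → =a=> m4, =b=> m5, =b=> m6
  m2 = (0\{b} + (0 + 0)) | (0 | 0) | b.a.(a.0 + b.0) → =b=> m5
  m3 = a.a.0 | b.a.(a.0 + b.0) → =a=> m7, =b=> m6
  m4 = ((0\{b} + (0 + 0)) | b.(0 | 0) + b.a.a.0) | (a.0 + b.0) → =a=> m8, =b=> m10, =b=> m8, =b=> m9
  m5 = (0\{b} + (0 + 0)) | (0 | 0) | a.(a.0 + b.0) → =a=> m9
  m6 = a.a.0 | a.(a.0 + b.0) → =a=> m10, =a=> m11
  m7 = a.0 | b.a.(a.0 + b.0) → =a=> m12, =b=> m11
  m8 = ((0\{b} + (0 + 0)) | b.(0 | 0) + b.a.a.0) | 0 → =b=> m13, =b=> m14
  m9 = (0\{b} + (0 + 0)) | (0 | 0) | (a.0 + b.0) → =a=> m13, =b=> m13
  m10 = a.a.0 | (a.0 + b.0) → =a=> m14, =a=> m15, =b=> m14
  m11 = a.0 | a.(a.0 + b.0) → =a=> m15, =a=> m16
  m12 = 0 | b.a.(a.0 + b.0) → =b=> m16
  m13 = (0\{b} + (0 + 0)) | (0 | 0) | 0 → deadlocked
  m14 = a.a.0 | 0 → =a=> m17
  m15 = a.0 | (a.0 + b.0) → =a=> m17, =a=> m18, =b=> m17
  m16 = 0 | a.(a.0 + b.0) → =a=> m18
  m17 = a.0 | 0 → =a=> m19
  m18 = 0 | (a.0 + b.0) → =a=> m19, =b=> m19
  m19 = 0 | 0 → deadlocked
Q's transition system — 20 states:
  n0 = ((0\{b} + (0 + 0)) | b.(0 | 0) + b.a.a.0) | b.a.(a.0 + 0) → =b=> n1, =b=> n2, =b=> n3
  n1 = ((0\{b} + (0 + 0)) | b.(0 | 0) + b.a.a.0) | a.(a.0 + 0) → =a=> n4, =b=> n5, =b=> n6
  n2 = (0\{b} + (0 + 0)) | (0 | 0) | b.a.(a.0 + 0) → =b=> n5
  n3 = a.a.0 | b.a.(a.0 + 0) → =a=> n7, =b=> n6
  n4 = ((0\{b} + (0 + 0)) | b.(0 | 0) + b.a.a.0) | (a.0 + 0) → =a=> n8, =b=> n10, =b=> n9
  n5 = (0\{b} + (0 + 0)) | (0 | 0) | a.(a.0 + 0) → =a=> n9
  n6 = a.a.0 | a.(a.0 + 0) → =a=> n10, =a=> n11
  n7 = a.0 | b.a.(a.0 + 0) → =a=> n12, =b=> n11
  n8 = ((0\{b} + (0 + 0)) | b.(0 | 0) + b.a.a.0) | 0 → =b=> n13, =b=> n14
  n9 = (0\{b} + (0 + 0)) | (0 | 0) | (a.0 + 0) → =a=> n13
  n10 = a.a.0 | (a.0 + 0) → =a=> n14, =a=> n15
  n11 = a.0 | a.(a.0 + 0) → =a=> n15, =a=> n16
  n12 = 0 | b.a.(a.0 + 0) → =b=> n16
  n13 = (0\{b} + (0 + 0)) | (0 | 0) | 0 → deadlocked
  n14 = a.a.0 | 0 → =a=> n17
  n15 = a.0 | (a.0 + 0) → =a=> n17, =a=> n18
  n16 = 0 | a.(a.0 + 0) → =a=> n18
  n17 = a.0 | 0 → =a=> n19
  n18 = 0 | (a.0 + 0) → =a=> n19
  n19 = 0 | 0 → deadlocked
Run σ = ⟨bbab⟩ on P: start {m0}
  [1] b ⇒ {m1, m2, m3}
  [2] b ⇒ {m5, m6}
  [3] a ⇒ {m10, m11, m9}
  [4] b ⇒ {m13, m14}
  ✓ P
Run σ = ⟨bbab⟩ on Q: start {n0}
  [1] b ⇒ {n1, n2, n3}
  [2] b ⇒ {n5, n6}
  [3] a ⇒ {n10, n11, n9}
  [4] b ⇒ no successor for Q

bbab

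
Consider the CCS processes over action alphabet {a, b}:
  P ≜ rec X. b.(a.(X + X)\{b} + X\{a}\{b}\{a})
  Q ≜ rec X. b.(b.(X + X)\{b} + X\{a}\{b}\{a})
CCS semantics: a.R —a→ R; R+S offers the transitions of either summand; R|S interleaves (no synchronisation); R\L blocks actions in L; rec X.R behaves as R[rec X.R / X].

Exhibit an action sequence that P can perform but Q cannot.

ba

LTS(P): 3 reachable states
  s0 = rec X. b.(a.(X + X)\{b} + X\{a}\{b}\{a}) :: -b-> s1
  s1 = a.((rec X. b.(a.(X + X)\{b} + X\{a}\{b}\{a})) + (rec X. b.(a.(X + X)\{b} + X\{a}\{b}\{a})))\{b} + (rec X. b.(a.(X + X)\{b} + X\{a}\{b}\{a}))\{a}\{b}\{a} :: -a-> s2
  s2 = ((rec X. b.(a.(X + X)\{b} + X\{a}\{b}\{a})) + (rec X. b.(a.(X + X)\{b} + X\{a}\{b}\{a})))\{b} :: (no moves)
LTS(Q): 3 reachable states
  t0 = rec X. b.(b.(X + X)\{b} + X\{a}\{b}\{a}) :: -b-> t1
  t1 = b.((rec X. b.(b.(X + X)\{b} + X\{a}\{b}\{a})) + (rec X. b.(b.(X + X)\{b} + X\{a}\{b}\{a})))\{b} + (rec X. b.(b.(X + X)\{b} + X\{a}\{b}\{a}))\{a}\{b}\{a} :: -b-> t2
  t2 = ((rec X. b.(b.(X + X)\{b} + X\{a}\{b}\{a})) + (rec X. b.(b.(X + X)\{b} + X\{a}\{b}\{a})))\{b} :: (no moves)
Executing ba from P (initial set {s0}):
  [1] b ⇒ {s1}
  [2] a ⇒ {s2}
  P completes σ.
Executing ba from Q (initial set {t0}):
  [1] b ⇒ {t1}
  [2] a ⇒ ∅ (Q stuck)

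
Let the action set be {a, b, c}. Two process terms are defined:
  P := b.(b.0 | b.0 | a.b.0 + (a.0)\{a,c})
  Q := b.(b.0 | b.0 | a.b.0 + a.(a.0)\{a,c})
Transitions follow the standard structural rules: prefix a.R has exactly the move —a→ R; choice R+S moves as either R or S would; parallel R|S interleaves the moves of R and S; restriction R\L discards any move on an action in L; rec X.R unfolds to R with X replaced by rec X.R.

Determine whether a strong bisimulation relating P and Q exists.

Reachable graph of P (13 states):
  u0 = b.(b.0 | b.0 | a.b.0 + (a.0)\{a,c}) | -b-> u1
  u1 = b.0 | b.0 | a.b.0 + (a.0)\{a,c} | -a-> u2, -b-> u3, -b-> u4
  u2 = b.0 | b.0 | b.0 | -b-> u5, -b-> u6, -b-> u7
  u3 = 0 | b.0 | a.b.0 | -a-> u5, -b-> u8
  u4 = b.0 | 0 | a.b.0 | -a-> u6, -b-> u8
  u5 = 0 | b.0 | b.0 | -b-> u10, -b-> u9
  u6 = b.0 | 0 | b.0 | -b-> u11, -b-> u9
  u7 = b.0 | b.0 | 0 | -b-> u10, -b-> u11
  u8 = 0 | 0 | a.b.0 | -a-> u9
  u9 = 0 | 0 | b.0 | -b-> u12
  u10 = 0 | b.0 | 0 | -b-> u12
  u11 = b.0 | 0 | 0 | -b-> u12
  u12 = 0 | 0 | 0 | ·
Reachable graph of Q (14 states):
  v0 = b.(b.0 | b.0 | a.b.0 + a.(a.0)\{a,c}) | -b-> v1
  v1 = b.0 | b.0 | a.b.0 + a.(a.0)\{a,c} | -a-> v2, -a-> v3, -b-> v4, -b-> v5
  v2 = (a.0)\{a,c} | ·
  v3 = b.0 | b.0 | b.0 | -b-> v6, -b-> v7, -b-> v8
  v4 = 0 | b.0 | a.b.0 | -a-> v6, -b-> v9
  v5 = b.0 | 0 | a.b.0 | -a-> v7, -b-> v9
  v6 = 0 | b.0 | b.0 | -b-> v10, -b-> v11
  v7 = b.0 | 0 | b.0 | -b-> v10, -b-> v12
  v8 = b.0 | b.0 | 0 | -b-> v11, -b-> v12
  v9 = 0 | 0 | a.b.0 | -a-> v10
  v10 = 0 | 0 | b.0 | -b-> v13
  v11 = 0 | b.0 | 0 | -b-> v13
  v12 = b.0 | 0 | 0 | -b-> v13
  v13 = 0 | 0 | 0 | ·
Partition-refinement fixed point:
  B0 = {u0}
  B1 = {u1}
  B2 = {u2, v3}
  B3 = {u5, u6, u7, v6, v7, v8}
  B4 = {u10, u11, u9, v10, v11, v12}
  B5 = {u12, v13, v2}
  B6 = {u3, u4, v4, v5}
  B7 = {u8, v9}
  B8 = {v0}
  B9 = {v1}
u0 ∈ B0, v0 ∈ B8 → different blocks

NO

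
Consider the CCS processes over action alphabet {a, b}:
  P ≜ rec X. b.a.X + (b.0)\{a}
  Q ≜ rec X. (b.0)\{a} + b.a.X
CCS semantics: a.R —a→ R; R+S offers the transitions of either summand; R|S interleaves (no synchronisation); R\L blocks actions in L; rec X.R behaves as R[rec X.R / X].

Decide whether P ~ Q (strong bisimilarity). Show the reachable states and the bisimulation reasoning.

bisimilar

P's transition system — 3 states:
  u0 = rec X. b.a.X + (b.0)\{a} | =b=> u1, =b=> u2
  u1 = 0\{a} | stopped
  u2 = a.(rec X. b.a.X + (b.0)\{a}) | =a=> u0
Q's transition system — 3 states:
  v0 = rec X. (b.0)\{a} + b.a.X | =b=> v1, =b=> v2
  v1 = 0\{a} | stopped
  v2 = a.(rec X. (b.0)\{a} + b.a.X) | =a=> v0
Partition-refinement fixed point:
  B0 = {u0, v0}
  B1 = {u1, v1}
  B2 = {u2, v2}
u0 ∈ B0, v0 ∈ B0 → same block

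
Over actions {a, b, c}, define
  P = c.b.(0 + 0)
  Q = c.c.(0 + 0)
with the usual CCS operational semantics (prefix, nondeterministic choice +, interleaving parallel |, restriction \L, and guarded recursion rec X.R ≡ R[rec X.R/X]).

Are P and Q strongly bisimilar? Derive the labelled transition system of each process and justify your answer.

P ≁ Q

Reachable graph of P (3 states):
  u0 = c.b.(0 + 0) :: ··c··> u1
  u1 = b.(0 + 0) :: ··b··> u2
  u2 = 0 + 0 :: (no moves)
Reachable graph of Q (3 states):
  v0 = c.c.(0 + 0) :: ··c··> v1
  v1 = c.(0 + 0) :: ··c··> v2
  v2 = 0 + 0 :: (no moves)
Coarsest stable partition (strong bisimilarity classes):
  B0 = {u0}
  B1 = {u1}
  B2 = {u2, v2}
  B3 = {v0}
  B4 = {v1}
u0 ∈ B0, v0 ∈ B3 → different blocks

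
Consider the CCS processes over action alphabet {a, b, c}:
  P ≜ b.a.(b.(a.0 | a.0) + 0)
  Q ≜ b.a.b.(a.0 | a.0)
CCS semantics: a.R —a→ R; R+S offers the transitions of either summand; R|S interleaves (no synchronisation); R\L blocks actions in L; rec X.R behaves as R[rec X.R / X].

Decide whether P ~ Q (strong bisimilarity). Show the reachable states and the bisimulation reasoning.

YES

Reachable graph of P (7 states):
  s0 = b.a.(b.(a.0 | a.0) + 0) has moves --b--▸ s1
  s1 = a.(b.(a.0 | a.0) + 0) has moves --a--▸ s2
  s2 = b.(a.0 | a.0) + 0 has moves --b--▸ s3
  s3 = a.0 | a.0 has moves --a--▸ s4, --a--▸ s5
  s4 = 0 | a.0 has moves --a--▸ s6
  s5 = a.0 | 0 has moves --a--▸ s6
  s6 = 0 | 0 has moves deadlocked
Reachable graph of Q (7 states):
  t0 = b.a.b.(a.0 | a.0) has moves --b--▸ t1
  t1 = a.b.(a.0 | a.0) has moves --a--▸ t2
  t2 = b.(a.0 | a.0) has moves --b--▸ t3
  t3 = a.0 | a.0 has moves --a--▸ t4, --a--▸ t5
  t4 = 0 | a.0 has moves --a--▸ t6
  t5 = a.0 | 0 has moves --a--▸ t6
  t6 = 0 | 0 has moves deadlocked
Coarsest stable partition (strong bisimilarity classes):
  B0 = {s0, t0}
  B1 = {s1, t1}
  B2 = {s2, t2}
  B3 = {s3, t3}
  B4 = {s4, s5, t4, t5}
  B5 = {s6, t6}
s0 ∈ B0, t0 ∈ B0 → same block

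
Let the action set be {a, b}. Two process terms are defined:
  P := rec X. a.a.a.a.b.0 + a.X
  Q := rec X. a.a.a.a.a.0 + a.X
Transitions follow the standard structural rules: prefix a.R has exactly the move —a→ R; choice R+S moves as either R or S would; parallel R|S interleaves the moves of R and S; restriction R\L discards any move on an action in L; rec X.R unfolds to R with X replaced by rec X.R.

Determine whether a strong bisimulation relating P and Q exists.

P's transition system — 6 states:
  p0 = rec X. a.a.a.a.b.0 + a.X has moves =a=> p0, =a=> p1
  p1 = a.a.a.b.0 has moves =a=> p2
  p2 = a.a.b.0 has moves =a=> p3
  p3 = a.b.0 has moves =a=> p4
  p4 = b.0 has moves =b=> p5
  p5 = 0 has moves ·
Q's transition system — 6 states:
  q0 = rec X. a.a.a.a.a.0 + a.X has moves =a=> q0, =a=> q1
  q1 = a.a.a.a.0 has moves =a=> q2
  q2 = a.a.a.0 has moves =a=> q3
  q3 = a.a.0 has moves =a=> q4
  q4 = a.0 has moves =a=> q5
  q5 = 0 has moves ·
Bisimilarity quotient blocks:
  B0 = {p0}
  B1 = {p1}
  B2 = {p2}
  B3 = {p3}
  B4 = {p4}
  B5 = {p5, q5}
  B6 = {q0}
  B7 = {q1}
  B8 = {q2}
  B9 = {q3}
  B10 = {q4}
p0 ∈ B0, q0 ∈ B6 → different blocks

NO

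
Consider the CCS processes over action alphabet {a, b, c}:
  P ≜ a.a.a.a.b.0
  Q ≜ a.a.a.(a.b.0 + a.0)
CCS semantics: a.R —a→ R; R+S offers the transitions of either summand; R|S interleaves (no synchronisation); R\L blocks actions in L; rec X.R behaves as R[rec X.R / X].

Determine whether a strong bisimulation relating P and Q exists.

NO

LTS(P): 6 reachable states
  s0 = a.a.a.a.b.0 :: =a=> s1
  s1 = a.a.a.b.0 :: =a=> s2
  s2 = a.a.b.0 :: =a=> s3
  s3 = a.b.0 :: =a=> s4
  s4 = b.0 :: =b=> s5
  s5 = 0 :: stopped
LTS(Q): 6 reachable states
  t0 = a.a.a.(a.b.0 + a.0) :: =a=> t1
  t1 = a.a.(a.b.0 + a.0) :: =a=> t2
  t2 = a.(a.b.0 + a.0) :: =a=> t3
  t3 = a.b.0 + a.0 :: =a=> t4, =a=> t5
  t4 = 0 :: stopped
  t5 = b.0 :: =b=> t4
Bisimilarity quotient blocks:
  B0 = {s0}
  B1 = {s1}
  B2 = {s2}
  B3 = {s3}
  B4 = {s4, t5}
  B5 = {s5, t4}
  B6 = {t0}
  B7 = {t1}
  B8 = {t2}
  B9 = {t3}
s0 ∈ B0, t0 ∈ B6 → different blocks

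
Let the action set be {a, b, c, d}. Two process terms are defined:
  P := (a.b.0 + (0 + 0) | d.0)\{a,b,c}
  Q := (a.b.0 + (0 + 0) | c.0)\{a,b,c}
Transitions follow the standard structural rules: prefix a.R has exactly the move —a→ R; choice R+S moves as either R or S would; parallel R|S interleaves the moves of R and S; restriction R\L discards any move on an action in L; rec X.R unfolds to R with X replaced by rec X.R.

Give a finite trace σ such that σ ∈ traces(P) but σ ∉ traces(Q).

d

LTS(P): 2 reachable states
  m0 = (a.b.0 + (0 + 0) | d.0)\{a,b,c} | ··d··> m1
  m1 = ((0 + 0) | 0)\{a,b,c} | ·
LTS(Q): 1 reachable states
  n0 = (a.b.0 + (0 + 0) | c.0)\{a,b,c} | ·
Run σ = ⟨d⟩ on P: start {m0}
  [1] d ⇒ {m1}
  P completes σ.
Run σ = ⟨d⟩ on Q: start {n0}
  [1] d ⇒ no successor for Q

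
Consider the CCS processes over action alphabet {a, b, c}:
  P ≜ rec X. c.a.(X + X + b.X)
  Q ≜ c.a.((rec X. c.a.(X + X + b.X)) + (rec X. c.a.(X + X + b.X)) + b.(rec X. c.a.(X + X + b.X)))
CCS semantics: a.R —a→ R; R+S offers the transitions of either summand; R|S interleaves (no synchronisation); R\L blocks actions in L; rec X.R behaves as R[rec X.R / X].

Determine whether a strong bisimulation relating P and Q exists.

Reachable graph of P (3 states):
  m0 = rec X. c.a.(X + X + b.X) → —c→ m1
  m1 = a.((rec X. c.a.(X + X + b.X)) + (rec X. c.a.(X + X + b.X)) + b.(rec X. c.a.(X + X + b.X))) → —a→ m2
  m2 = (rec X. c.a.(X + X + b.X)) + (rec X. c.a.(X + X + b.X)) + b.(rec X. c.a.(X + X + b.X)) → —b→ m0, —c→ m1
Reachable graph of Q (4 states):
  n0 = c.a.((rec X. c.a.(X + X + b.X)) + (rec X. c.a.(X + X + b.X)) + b.(rec X. c.a.(X + X + b.X))) → —c→ n1
  n1 = a.((rec X. c.a.(X + X + b.X)) + (rec X. c.a.(X + X + b.X)) + b.(rec X. c.a.(X + X + b.X))) → —a→ n2
  n2 = (rec X. c.a.(X + X + b.X)) + (rec X. c.a.(X + X + b.X)) + b.(rec X. c.a.(X + X + b.X)) → —b→ n3, —c→ n1
  n3 = rec X. c.a.(X + X + b.X) → —c→ n1
Coarsest stable partition (strong bisimilarity classes):
  B0 = {m0, n0, n3}
  B1 = {m1, n1}
  B2 = {m2, n2}
m0 ∈ B0, n0 ∈ B0 → same block

P ~ Q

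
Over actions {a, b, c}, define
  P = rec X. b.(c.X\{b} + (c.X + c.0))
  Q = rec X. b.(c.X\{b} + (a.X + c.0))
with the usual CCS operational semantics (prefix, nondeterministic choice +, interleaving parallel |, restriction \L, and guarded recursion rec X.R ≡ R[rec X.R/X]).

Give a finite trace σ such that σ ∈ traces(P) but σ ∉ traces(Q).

LTS(P): 4 reachable states
  p0 = rec X. b.(c.X\{b} + (c.X + c.0)) ⊢ =b=> p1
  p1 = c.(rec X. b.(c.X\{b} + (c.X + c.0)))\{b} + (c.(rec X. b.(c.X\{b} + (c.X + c.0))) + c.0) ⊢ =c=> p0, =c=> p2, =c=> p3
  p2 = (rec X. b.(c.X\{b} + (c.X + c.0)))\{b} ⊢ (no moves)
  p3 = 0 ⊢ (no moves)
LTS(Q): 4 reachable states
  q0 = rec X. b.(c.X\{b} + (a.X + c.0)) ⊢ =b=> q1
  q1 = c.(rec X. b.(c.X\{b} + (a.X + c.0)))\{b} + (a.(rec X. b.(c.X\{b} + (a.X + c.0))) + c.0) ⊢ =a=> q0, =c=> q2, =c=> q3
  q2 = (rec X. b.(c.X\{b} + (a.X + c.0)))\{b} ⊢ (no moves)
  q3 = 0 ⊢ (no moves)
Executing bcb from P (initial set {p0}):
  after b @ step 1: {p1}
  after c @ step 2: {p0, p2, p3}
  after b @ step 3: {p1}
  ✓ P
Executing bcb from Q (initial set {q0}):
  after b @ step 1: {q1}
  after c @ step 2: {q2, q3}
  after b @ step 3: ∅  — Q cannot continue

bcb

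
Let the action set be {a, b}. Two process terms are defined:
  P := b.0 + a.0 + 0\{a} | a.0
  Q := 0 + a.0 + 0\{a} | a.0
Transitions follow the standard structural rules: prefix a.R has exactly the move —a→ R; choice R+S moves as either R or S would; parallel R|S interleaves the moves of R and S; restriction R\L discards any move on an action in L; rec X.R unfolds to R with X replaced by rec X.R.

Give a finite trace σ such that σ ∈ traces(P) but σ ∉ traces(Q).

Reachable graph of P (3 states):
  u0 = b.0 + a.0 + 0\{a} | a.0 :: =a=> u1, =a=> u2, =b=> u1
  u1 = 0 :: ∅
  u2 = 0\{a} | 0 :: ∅
Reachable graph of Q (3 states):
  v0 = 0 + a.0 + 0\{a} | a.0 :: =a=> v1, =a=> v2
  v1 = 0 :: ∅
  v2 = 0\{a} | 0 :: ∅
Executing b from P (initial set {u0}):
  [1] b ⇒ {u1}
  — P admits the full trace.
Executing b from Q (initial set {v0}):
  [1] b ⇒ ∅ (Q stuck)

b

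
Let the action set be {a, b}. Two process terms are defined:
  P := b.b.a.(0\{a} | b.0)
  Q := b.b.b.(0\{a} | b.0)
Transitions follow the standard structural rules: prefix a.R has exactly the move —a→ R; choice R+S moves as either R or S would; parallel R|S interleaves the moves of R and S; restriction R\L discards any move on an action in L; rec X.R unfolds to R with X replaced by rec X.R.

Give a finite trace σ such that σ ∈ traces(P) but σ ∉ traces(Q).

bba

Reachable graph of P (5 states):
  u0 = b.b.a.(0\{a} | b.0) | --b--▸ u1
  u1 = b.a.(0\{a} | b.0) | --b--▸ u2
  u2 = a.(0\{a} | b.0) | --a--▸ u3
  u3 = 0\{a} | b.0 | --b--▸ u4
  u4 = 0\{a} | 0 | ∅
Reachable graph of Q (5 states):
  v0 = b.b.b.(0\{a} | b.0) | --b--▸ v1
  v1 = b.b.(0\{a} | b.0) | --b--▸ v2
  v2 = b.(0\{a} | b.0) | --b--▸ v3
  v3 = 0\{a} | b.0 | --b--▸ v4
  v4 = 0\{a} | 0 | ∅
Trace ⟨bba⟩ through P, begin at {u0}:
  after b @ step 1: {u1}
  after b @ step 2: {u2}
  after a @ step 3: {u3}
  ✓ P
Trace ⟨bba⟩ through Q, begin at {v0}:
  after b @ step 1: {v1}
  after b @ step 2: {v2}
  after a @ step 3: ∅ (Q stuck)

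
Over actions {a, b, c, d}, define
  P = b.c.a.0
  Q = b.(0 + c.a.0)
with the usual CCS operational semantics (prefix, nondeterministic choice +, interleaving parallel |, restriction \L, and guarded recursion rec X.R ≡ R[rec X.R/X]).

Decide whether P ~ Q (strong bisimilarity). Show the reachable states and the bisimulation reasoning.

LTS(P): 4 reachable states
  u0 = b.c.a.0 :: --b--▸ u1
  u1 = c.a.0 :: --c--▸ u2
  u2 = a.0 :: --a--▸ u3
  u3 = 0 :: (no moves)
LTS(Q): 4 reachable states
  v0 = b.(0 + c.a.0) :: --b--▸ v1
  v1 = 0 + c.a.0 :: --c--▸ v2
  v2 = a.0 :: --a--▸ v3
  v3 = 0 :: (no moves)
Coarsest stable partition (strong bisimilarity classes):
  B0 = {u0, v0}
  B1 = {u1, v1}
  B2 = {u2, v2}
  B3 = {u3, v3}
u0 ∈ B0, v0 ∈ B0 → same block

P ~ Q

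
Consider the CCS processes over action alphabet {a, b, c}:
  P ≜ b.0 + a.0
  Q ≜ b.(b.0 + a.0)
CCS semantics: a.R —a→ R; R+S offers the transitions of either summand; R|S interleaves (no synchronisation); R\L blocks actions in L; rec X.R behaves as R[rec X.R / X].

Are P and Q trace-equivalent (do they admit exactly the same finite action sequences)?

LTS(P): 2 reachable states
  u0 = b.0 + a.0 has moves -a-> u1, -b-> u1
  u1 = 0 has moves ·
LTS(Q): 3 reachable states
  v0 = b.(b.0 + a.0) has moves -b-> v1
  v1 = b.0 + a.0 has moves -a-> v2, -b-> v2
  v2 = 0 has moves ·
Trace ⟨a⟩ through P, begin at {u0}:
  after a @ step 1: {u1}
  P completes σ.
Trace ⟨a⟩ through Q, begin at {v0}:
  after a @ step 1: ∅  — Q cannot continue

trace-distinct — witness ⟨a⟩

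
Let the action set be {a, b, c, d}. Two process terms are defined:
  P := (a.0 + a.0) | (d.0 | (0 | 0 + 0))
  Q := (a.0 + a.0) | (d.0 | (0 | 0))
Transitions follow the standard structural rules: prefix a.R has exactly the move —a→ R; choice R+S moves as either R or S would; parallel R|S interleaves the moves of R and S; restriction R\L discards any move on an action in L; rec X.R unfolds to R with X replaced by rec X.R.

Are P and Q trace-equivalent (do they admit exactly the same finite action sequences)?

LTS(P): 4 reachable states
  m0 = (a.0 + a.0) | (d.0 | (0 | 0 + 0)) :: =a=> m1, =d=> m2
  m1 = 0 | (d.0 | (0 | 0 + 0)) :: =d=> m3
  m2 = (a.0 + a.0) | (0 | (0 | 0 + 0)) :: =a=> m3
  m3 = 0 | (0 | (0 | 0 + 0)) :: stopped
LTS(Q): 4 reachable states
  n0 = (a.0 + a.0) | (d.0 | (0 | 0)) :: =a=> n1, =d=> n2
  n1 = 0 | (d.0 | (0 | 0)) :: =d=> n3
  n2 = (a.0 + a.0) | (0 | (0 | 0)) :: =a=> n3
  n3 = 0 | (0 | (0 | 0)) :: stopped
Bisimilarity quotient blocks:
  B0 = {m0, n0}
  B1 = {m2, n2}
  B2 = {m3, n3}
  B3 = {m1, n1}
m0 ∈ B0, n0 ∈ B0 → same block
Bisimilar ⇒ trace-equivalent.

trace-equivalent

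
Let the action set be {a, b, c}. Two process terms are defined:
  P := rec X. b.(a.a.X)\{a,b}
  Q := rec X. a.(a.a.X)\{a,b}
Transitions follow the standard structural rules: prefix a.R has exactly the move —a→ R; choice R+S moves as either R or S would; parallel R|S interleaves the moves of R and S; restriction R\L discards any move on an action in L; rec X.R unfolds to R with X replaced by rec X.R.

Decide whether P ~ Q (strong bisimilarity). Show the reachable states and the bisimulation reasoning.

NO

Reachable graph of P (2 states):
  p0 = rec X. b.(a.a.X)\{a,b} → =b=> p1
  p1 = (a.a.(rec X. b.(a.a.X)\{a,b}))\{a,b} → stopped
Reachable graph of Q (2 states):
  q0 = rec X. a.(a.a.X)\{a,b} → =a=> q1
  q1 = (a.a.(rec X. a.(a.a.X)\{a,b}))\{a,b} → stopped
Bisimilarity quotient blocks:
  B0 = {p0}
  B1 = {p1, q1}
  B2 = {q0}
p0 ∈ B0, q0 ∈ B2 → different blocks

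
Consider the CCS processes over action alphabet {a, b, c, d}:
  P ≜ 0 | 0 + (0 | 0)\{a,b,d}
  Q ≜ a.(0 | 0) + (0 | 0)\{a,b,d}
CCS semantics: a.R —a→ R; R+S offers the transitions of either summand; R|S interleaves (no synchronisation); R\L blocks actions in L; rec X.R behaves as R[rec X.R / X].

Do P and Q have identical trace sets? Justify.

traces(P) ≠ traces(Q) — witness ⟨a⟩

LTS(P): 1 reachable states
  p0 = 0 | 0 + (0 | 0)\{a,b,d} → ·
LTS(Q): 2 reachable states
  q0 = a.(0 | 0) + (0 | 0)\{a,b,d} → -a-> q1
  q1 = 0 | 0 → ·
Executing a from Q (initial set {q0}):
  step 1 (a): {q1}
  ✓ Q
Executing a from P (initial set {p0}):
  step 1 (a): ∅ (P stuck)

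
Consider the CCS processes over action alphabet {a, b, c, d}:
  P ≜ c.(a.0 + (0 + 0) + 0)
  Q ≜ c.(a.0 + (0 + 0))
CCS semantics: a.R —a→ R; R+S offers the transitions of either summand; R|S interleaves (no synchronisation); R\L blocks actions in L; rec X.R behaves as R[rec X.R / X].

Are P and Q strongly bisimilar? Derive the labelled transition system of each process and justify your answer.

bisimilar

P's transition system — 3 states:
  s0 = c.(a.0 + (0 + 0) + 0) :: ··c··> s1
  s1 = a.0 + (0 + 0) + 0 :: ··a··> s2
  s2 = 0 :: ·
Q's transition system — 3 states:
  t0 = c.(a.0 + (0 + 0)) :: ··c··> t1
  t1 = a.0 + (0 + 0) :: ··a··> t2
  t2 = 0 :: ·
Partition-refinement fixed point:
  B0 = {s0, t0}
  B1 = {s1, t1}
  B2 = {s2, t2}
s0 ∈ B0, t0 ∈ B0 → same block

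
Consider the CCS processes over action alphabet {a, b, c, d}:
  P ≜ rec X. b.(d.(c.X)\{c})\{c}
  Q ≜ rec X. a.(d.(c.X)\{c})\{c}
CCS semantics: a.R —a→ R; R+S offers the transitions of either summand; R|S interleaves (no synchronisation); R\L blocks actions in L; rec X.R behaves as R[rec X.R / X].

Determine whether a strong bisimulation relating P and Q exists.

not bisimilar

Reachable graph of P (3 states):
  m0 = rec X. b.(d.(c.X)\{c})\{c} | —b→ m1
  m1 = (d.(c.(rec X. b.(d.(c.X)\{c})\{c}))\{c})\{c} | —d→ m2
  m2 = (c.(rec X. b.(d.(c.X)\{c})\{c}))\{c}\{c} | deadlocked
Reachable graph of Q (3 states):
  n0 = rec X. a.(d.(c.X)\{c})\{c} | —a→ n1
  n1 = (d.(c.(rec X. a.(d.(c.X)\{c})\{c}))\{c})\{c} | —d→ n2
  n2 = (c.(rec X. a.(d.(c.X)\{c})\{c}))\{c}\{c} | deadlocked
Bisimilarity quotient blocks:
  B0 = {m0}
  B1 = {m1, n1}
  B2 = {m2, n2}
  B3 = {n0}
m0 ∈ B0, n0 ∈ B3 → different blocks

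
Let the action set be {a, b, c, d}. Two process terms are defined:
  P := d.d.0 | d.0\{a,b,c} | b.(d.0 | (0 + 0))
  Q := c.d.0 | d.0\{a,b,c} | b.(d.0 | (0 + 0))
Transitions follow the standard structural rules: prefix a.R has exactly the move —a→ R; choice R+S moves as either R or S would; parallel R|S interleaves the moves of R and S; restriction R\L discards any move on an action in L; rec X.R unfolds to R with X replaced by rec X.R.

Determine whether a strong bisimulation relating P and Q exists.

Reachable graph of P (18 states):
  p0 = d.d.0 | d.0\{a,b,c} | b.(d.0 | (0 + 0)) ⊢ -b-> p1, -d-> p2, -d-> p3
  p1 = d.d.0 | d.0\{a,b,c} | (d.0 | (0 + 0)) ⊢ -d-> p4, -d-> p5, -d-> p6
  p2 = d.0 | d.0\{a,b,c} | b.(d.0 | (0 + 0)) ⊢ -b-> p4, -d-> p7, -d-> p8
  p3 = d.d.0 | 0\{a,b,c} | b.(d.0 | (0 + 0)) ⊢ -b-> p5, -d-> p8
  p4 = d.0 | d.0\{a,b,c} | (d.0 | (0 + 0)) ⊢ -d-> p10, -d-> p11, -d-> p9
  p5 = d.d.0 | 0\{a,b,c} | (d.0 | (0 + 0)) ⊢ -d-> p10, -d-> p12
  p6 = d.d.0 | d.0\{a,b,c} | (0 | (0 + 0)) ⊢ -d-> p11, -d-> p12
  p7 = 0 | d.0\{a,b,c} | b.(d.0 | (0 + 0)) ⊢ -b-> p9, -d-> p13
  p8 = d.0 | 0\{a,b,c} | b.(d.0 | (0 + 0)) ⊢ -b-> p10, -d-> p13
  p9 = 0 | d.0\{a,b,c} | (d.0 | (0 + 0)) ⊢ -d-> p14, -d-> p15
  p10 = d.0 | 0\{a,b,c} | (d.0 | (0 + 0)) ⊢ -d-> p14, -d-> p16
  p11 = d.0 | d.0\{a,b,c} | (0 | (0 + 0)) ⊢ -d-> p15, -d-> p16
  p12 = d.d.0 | 0\{a,b,c} | (0 | (0 + 0)) ⊢ -d-> p16
  p13 = 0 | 0\{a,b,c} | b.(d.0 | (0 + 0)) ⊢ -b-> p14
  p14 = 0 | 0\{a,b,c} | (d.0 | (0 + 0)) ⊢ -d-> p17
  p15 = 0 | d.0\{a,b,c} | (0 | (0 + 0)) ⊢ -d-> p17
  p16 = d.0 | 0\{a,b,c} | (0 | (0 + 0)) ⊢ -d-> p17
  p17 = 0 | 0\{a,b,c} | (0 | (0 + 0)) ⊢ (no moves)
Reachable graph of Q (18 states):
  q0 = c.d.0 | d.0\{a,b,c} | b.(d.0 | (0 + 0)) ⊢ -b-> q1, -c-> q2, -d-> q3
  q1 = c.d.0 | d.0\{a,b,c} | (d.0 | (0 + 0)) ⊢ -c-> q4, -d-> q5, -d-> q6
  q2 = d.0 | d.0\{a,b,c} | b.(d.0 | (0 + 0)) ⊢ -b-> q4, -d-> q7, -d-> q8
  q3 = c.d.0 | 0\{a,b,c} | b.(d.0 | (0 + 0)) ⊢ -b-> q5, -c-> q8
  q4 = d.0 | d.0\{a,b,c} | (d.0 | (0 + 0)) ⊢ -d-> q10, -d-> q11, -d-> q9
  q5 = c.d.0 | 0\{a,b,c} | (d.0 | (0 + 0)) ⊢ -c-> q10, -d-> q12
  q6 = c.d.0 | d.0\{a,b,c} | (0 | (0 + 0)) ⊢ -c-> q11, -d-> q12
  q7 = 0 | d.0\{a,b,c} | b.(d.0 | (0 + 0)) ⊢ -b-> q9, -d-> q13
  q8 = d.0 | 0\{a,b,c} | b.(d.0 | (0 + 0)) ⊢ -b-> q10, -d-> q13
  q9 = 0 | d.0\{a,b,c} | (d.0 | (0 + 0)) ⊢ -d-> q14, -d-> q15
  q10 = d.0 | 0\{a,b,c} | (d.0 | (0 + 0)) ⊢ -d-> q14, -d-> q16
  q11 = d.0 | d.0\{a,b,c} | (0 | (0 + 0)) ⊢ -d-> q15, -d-> q16
  q12 = c.d.0 | 0\{a,b,c} | (0 | (0 + 0)) ⊢ -c-> q16
  q13 = 0 | 0\{a,b,c} | b.(d.0 | (0 + 0)) ⊢ -b-> q14
  q14 = 0 | 0\{a,b,c} | (d.0 | (0 + 0)) ⊢ -d-> q17
  q15 = 0 | d.0\{a,b,c} | (0 | (0 + 0)) ⊢ -d-> q17
  q16 = d.0 | 0\{a,b,c} | (0 | (0 + 0)) ⊢ -d-> q17
  q17 = 0 | 0\{a,b,c} | (0 | (0 + 0)) ⊢ (no moves)
Coarsest stable partition (strong bisimilarity classes):
  B0 = {p0}
  B1 = {p2, p3, q2}
  B2 = {p7, p8, q7, q8}
  B3 = {p13, q13}
  B4 = {p14, p15, p16, q14, q15, q16}
  B5 = {p17, q17}
  B6 = {p10, p11, p12, p9, q10, q11, q9}
  B7 = {p4, p5, p6, q4}
  B8 = {p1}
  B9 = {q0}
  B10 = {q3}
  B11 = {q5, q6}
  B12 = {q12}
  B13 = {q1}
p0 ∈ B0, q0 ∈ B9 → different blocks

P ≁ Q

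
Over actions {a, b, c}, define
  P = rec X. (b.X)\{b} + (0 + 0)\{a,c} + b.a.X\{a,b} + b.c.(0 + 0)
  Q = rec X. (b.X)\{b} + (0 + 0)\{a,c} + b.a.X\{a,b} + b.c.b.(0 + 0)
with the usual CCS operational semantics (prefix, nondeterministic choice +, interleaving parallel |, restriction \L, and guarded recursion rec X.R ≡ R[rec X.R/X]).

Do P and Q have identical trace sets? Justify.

P's transition system — 5 states:
  u0 = rec X. (b.X)\{b} + (0 + 0)\{a,c} + b.a.X\{a,b} + b.c.(0 + 0) | —b→ u1, —b→ u2
  u1 = a.(rec X. (b.X)\{b} + (0 + 0)\{a,c} + b.a.X\{a,b} + b.c.(0 + 0))\{a,b} | —a→ u3
  u2 = c.(0 + 0) | —c→ u4
  u3 = (rec X. (b.X)\{b} + (0 + 0)\{a,c} + b.a.X\{a,b} + b.c.(0 + 0))\{a,b} | ·
  u4 = 0 + 0 | ·
Q's transition system — 6 states:
  v0 = rec X. (b.X)\{b} + (0 + 0)\{a,c} + b.a.X\{a,b} + b.c.b.(0 + 0) | —b→ v1, —b→ v2
  v1 = a.(rec X. (b.X)\{b} + (0 + 0)\{a,c} + b.a.X\{a,b} + b.c.b.(0 + 0))\{a,b} | —a→ v3
  v2 = c.b.(0 + 0) | —c→ v4
  v3 = (rec X. (b.X)\{b} + (0 + 0)\{a,c} + b.a.X\{a,b} + b.c.b.(0 + 0))\{a,b} | ·
  v4 = b.(0 + 0) | —b→ v5
  v5 = 0 + 0 | ·
Run σ = ⟨bcb⟩ on Q: start {v0}
  step 1 (b): {v1, v2}
  step 2 (c): {v4}
  step 3 (b): {v5}
  Q completes σ.
Run σ = ⟨bcb⟩ on P: start {u0}
  step 1 (b): {u1, u2}
  step 2 (c): {u4}
  step 3 (b): ∅  — P cannot continue

traces(P) ≠ traces(Q) — witness ⟨bcb⟩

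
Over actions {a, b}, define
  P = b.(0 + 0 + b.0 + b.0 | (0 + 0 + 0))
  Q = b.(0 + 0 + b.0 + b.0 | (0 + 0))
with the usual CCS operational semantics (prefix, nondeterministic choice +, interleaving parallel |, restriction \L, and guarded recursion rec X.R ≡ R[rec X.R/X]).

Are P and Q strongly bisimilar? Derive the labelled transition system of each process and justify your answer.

P ~ Q

P's transition system — 4 states:
  s0 = b.(0 + 0 + b.0 + b.0 | (0 + 0 + 0)) ⊢ --b--▸ s1
  s1 = 0 + 0 + b.0 + b.0 | (0 + 0 + 0) ⊢ --b--▸ s2, --b--▸ s3
  s2 = 0 ⊢ ·
  s3 = 0 | (0 + 0 + 0) ⊢ ·
Q's transition system — 4 states:
  t0 = b.(0 + 0 + b.0 + b.0 | (0 + 0)) ⊢ --b--▸ t1
  t1 = 0 + 0 + b.0 + b.0 | (0 + 0) ⊢ --b--▸ t2, --b--▸ t3
  t2 = 0 ⊢ ·
  t3 = 0 | (0 + 0) ⊢ ·
Partition-refinement fixed point:
  B0 = {s0, t0}
  B1 = {s1, t1}
  B2 = {s2, s3, t2, t3}
s0 ∈ B0, t0 ∈ B0 → same block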